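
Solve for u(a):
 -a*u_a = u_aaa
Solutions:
 u(a) = C1 + Integral(C2*airyai(-a) + C3*airybi(-a), a)


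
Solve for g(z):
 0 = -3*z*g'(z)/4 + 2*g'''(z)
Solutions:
 g(z) = C1 + Integral(C2*airyai(3^(1/3)*z/2) + C3*airybi(3^(1/3)*z/2), z)


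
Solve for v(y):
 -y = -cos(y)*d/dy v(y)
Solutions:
 v(y) = C1 + Integral(y/cos(y), y)


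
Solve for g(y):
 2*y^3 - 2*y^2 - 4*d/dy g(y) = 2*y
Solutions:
 g(y) = C1 + y^4/8 - y^3/6 - y^2/4


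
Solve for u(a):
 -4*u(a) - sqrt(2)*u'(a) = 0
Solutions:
 u(a) = C1*exp(-2*sqrt(2)*a)


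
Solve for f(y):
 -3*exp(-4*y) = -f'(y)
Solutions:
 f(y) = C1 - 3*exp(-4*y)/4


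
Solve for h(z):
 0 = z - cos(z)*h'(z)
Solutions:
 h(z) = C1 + Integral(z/cos(z), z)


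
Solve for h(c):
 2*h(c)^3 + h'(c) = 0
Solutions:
 h(c) = -sqrt(2)*sqrt(-1/(C1 - 2*c))/2
 h(c) = sqrt(2)*sqrt(-1/(C1 - 2*c))/2


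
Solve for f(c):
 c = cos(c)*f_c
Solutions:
 f(c) = C1 + Integral(c/cos(c), c)


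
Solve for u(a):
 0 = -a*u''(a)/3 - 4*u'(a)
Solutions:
 u(a) = C1 + C2/a^11


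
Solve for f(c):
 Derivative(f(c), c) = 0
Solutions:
 f(c) = C1


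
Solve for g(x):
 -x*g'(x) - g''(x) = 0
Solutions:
 g(x) = C1 + C2*erf(sqrt(2)*x/2)


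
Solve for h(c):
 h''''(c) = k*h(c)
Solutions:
 h(c) = C1*exp(-c*k^(1/4)) + C2*exp(c*k^(1/4)) + C3*exp(-I*c*k^(1/4)) + C4*exp(I*c*k^(1/4))


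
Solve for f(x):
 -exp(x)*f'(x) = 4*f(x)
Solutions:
 f(x) = C1*exp(4*exp(-x))


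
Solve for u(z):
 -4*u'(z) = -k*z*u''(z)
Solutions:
 u(z) = C1 + z^(((re(k) + 4)*re(k) + im(k)^2)/(re(k)^2 + im(k)^2))*(C2*sin(4*log(z)*Abs(im(k))/(re(k)^2 + im(k)^2)) + C3*cos(4*log(z)*im(k)/(re(k)^2 + im(k)^2)))


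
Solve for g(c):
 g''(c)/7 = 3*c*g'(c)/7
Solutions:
 g(c) = C1 + C2*erfi(sqrt(6)*c/2)


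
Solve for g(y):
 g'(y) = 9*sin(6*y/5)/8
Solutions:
 g(y) = C1 - 15*cos(6*y/5)/16


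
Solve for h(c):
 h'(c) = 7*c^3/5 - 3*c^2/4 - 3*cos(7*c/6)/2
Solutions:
 h(c) = C1 + 7*c^4/20 - c^3/4 - 9*sin(7*c/6)/7


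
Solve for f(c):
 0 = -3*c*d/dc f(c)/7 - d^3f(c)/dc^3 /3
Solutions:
 f(c) = C1 + Integral(C2*airyai(-21^(2/3)*c/7) + C3*airybi(-21^(2/3)*c/7), c)


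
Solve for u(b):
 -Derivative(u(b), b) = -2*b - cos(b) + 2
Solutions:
 u(b) = C1 + b^2 - 2*b + sin(b)


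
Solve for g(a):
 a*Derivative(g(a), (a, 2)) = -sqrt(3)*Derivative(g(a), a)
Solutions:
 g(a) = C1 + C2*a^(1 - sqrt(3))


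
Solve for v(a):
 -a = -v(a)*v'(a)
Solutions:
 v(a) = -sqrt(C1 + a^2)
 v(a) = sqrt(C1 + a^2)


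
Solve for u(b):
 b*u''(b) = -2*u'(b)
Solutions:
 u(b) = C1 + C2/b


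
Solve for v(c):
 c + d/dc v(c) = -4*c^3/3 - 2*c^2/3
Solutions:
 v(c) = C1 - c^4/3 - 2*c^3/9 - c^2/2


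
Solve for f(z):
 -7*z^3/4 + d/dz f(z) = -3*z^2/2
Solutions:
 f(z) = C1 + 7*z^4/16 - z^3/2


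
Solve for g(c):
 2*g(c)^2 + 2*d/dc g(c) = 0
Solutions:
 g(c) = 1/(C1 + c)


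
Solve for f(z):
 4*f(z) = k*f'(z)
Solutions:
 f(z) = C1*exp(4*z/k)


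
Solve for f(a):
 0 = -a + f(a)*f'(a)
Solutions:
 f(a) = -sqrt(C1 + a^2)
 f(a) = sqrt(C1 + a^2)


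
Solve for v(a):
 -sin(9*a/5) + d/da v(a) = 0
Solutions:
 v(a) = C1 - 5*cos(9*a/5)/9


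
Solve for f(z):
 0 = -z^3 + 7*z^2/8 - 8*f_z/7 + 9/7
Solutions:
 f(z) = C1 - 7*z^4/32 + 49*z^3/192 + 9*z/8


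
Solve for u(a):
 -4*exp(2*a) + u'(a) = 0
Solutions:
 u(a) = C1 + 2*exp(2*a)


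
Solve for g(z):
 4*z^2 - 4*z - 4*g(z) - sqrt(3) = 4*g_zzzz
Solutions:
 g(z) = z^2 - z + (C1*sin(sqrt(2)*z/2) + C2*cos(sqrt(2)*z/2))*exp(-sqrt(2)*z/2) + (C3*sin(sqrt(2)*z/2) + C4*cos(sqrt(2)*z/2))*exp(sqrt(2)*z/2) - sqrt(3)/4


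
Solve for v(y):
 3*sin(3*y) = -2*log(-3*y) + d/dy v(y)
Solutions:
 v(y) = C1 + 2*y*log(-y) - 2*y + 2*y*log(3) - cos(3*y)


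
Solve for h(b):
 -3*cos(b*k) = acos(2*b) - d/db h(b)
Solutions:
 h(b) = C1 + b*acos(2*b) - sqrt(1 - 4*b^2)/2 + 3*Piecewise((sin(b*k)/k, Ne(k, 0)), (b, True))


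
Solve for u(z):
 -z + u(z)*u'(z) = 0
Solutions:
 u(z) = -sqrt(C1 + z^2)
 u(z) = sqrt(C1 + z^2)


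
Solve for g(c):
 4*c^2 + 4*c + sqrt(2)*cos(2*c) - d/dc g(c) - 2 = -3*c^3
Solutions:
 g(c) = C1 + 3*c^4/4 + 4*c^3/3 + 2*c^2 - 2*c + sqrt(2)*sin(2*c)/2


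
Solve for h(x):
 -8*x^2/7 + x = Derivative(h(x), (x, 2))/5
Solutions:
 h(x) = C1 + C2*x - 10*x^4/21 + 5*x^3/6


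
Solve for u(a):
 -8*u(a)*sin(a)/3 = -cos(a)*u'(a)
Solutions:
 u(a) = C1/cos(a)^(8/3)


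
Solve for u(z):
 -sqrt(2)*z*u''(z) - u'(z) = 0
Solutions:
 u(z) = C1 + C2*z^(1 - sqrt(2)/2)


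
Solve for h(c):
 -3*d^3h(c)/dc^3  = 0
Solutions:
 h(c) = C1 + C2*c + C3*c^2


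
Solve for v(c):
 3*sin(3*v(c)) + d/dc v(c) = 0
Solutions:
 v(c) = -acos((-C1 - exp(18*c))/(C1 - exp(18*c)))/3 + 2*pi/3
 v(c) = acos((-C1 - exp(18*c))/(C1 - exp(18*c)))/3


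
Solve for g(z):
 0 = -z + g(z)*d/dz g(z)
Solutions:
 g(z) = -sqrt(C1 + z^2)
 g(z) = sqrt(C1 + z^2)


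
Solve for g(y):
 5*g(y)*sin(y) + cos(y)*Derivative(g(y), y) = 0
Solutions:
 g(y) = C1*cos(y)^5


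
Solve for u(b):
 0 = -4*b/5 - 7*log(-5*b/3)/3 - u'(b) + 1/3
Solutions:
 u(b) = C1 - 2*b^2/5 - 7*b*log(-b)/3 + b*(-7*log(5) + 7*log(3) + 8)/3


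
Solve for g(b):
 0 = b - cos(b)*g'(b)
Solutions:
 g(b) = C1 + Integral(b/cos(b), b)


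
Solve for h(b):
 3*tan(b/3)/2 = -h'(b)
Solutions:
 h(b) = C1 + 9*log(cos(b/3))/2


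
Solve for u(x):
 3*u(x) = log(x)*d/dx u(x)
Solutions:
 u(x) = C1*exp(3*li(x))


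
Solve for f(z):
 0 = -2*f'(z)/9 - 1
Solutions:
 f(z) = C1 - 9*z/2


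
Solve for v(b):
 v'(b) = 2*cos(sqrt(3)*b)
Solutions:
 v(b) = C1 + 2*sqrt(3)*sin(sqrt(3)*b)/3


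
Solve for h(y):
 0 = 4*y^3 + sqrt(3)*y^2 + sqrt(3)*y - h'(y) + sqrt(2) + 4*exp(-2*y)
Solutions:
 h(y) = C1 + y^4 + sqrt(3)*y^3/3 + sqrt(3)*y^2/2 + sqrt(2)*y - 2*exp(-2*y)


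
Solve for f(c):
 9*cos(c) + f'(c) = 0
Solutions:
 f(c) = C1 - 9*sin(c)


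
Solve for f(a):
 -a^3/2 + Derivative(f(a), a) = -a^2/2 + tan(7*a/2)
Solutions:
 f(a) = C1 + a^4/8 - a^3/6 - 2*log(cos(7*a/2))/7


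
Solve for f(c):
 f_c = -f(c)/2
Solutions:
 f(c) = C1*exp(-c/2)


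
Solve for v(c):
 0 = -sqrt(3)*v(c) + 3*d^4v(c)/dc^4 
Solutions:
 v(c) = C1*exp(-3^(7/8)*c/3) + C2*exp(3^(7/8)*c/3) + C3*sin(3^(7/8)*c/3) + C4*cos(3^(7/8)*c/3)


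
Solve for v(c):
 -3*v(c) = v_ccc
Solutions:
 v(c) = C3*exp(-3^(1/3)*c) + (C1*sin(3^(5/6)*c/2) + C2*cos(3^(5/6)*c/2))*exp(3^(1/3)*c/2)


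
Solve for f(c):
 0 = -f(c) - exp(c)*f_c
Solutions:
 f(c) = C1*exp(exp(-c))


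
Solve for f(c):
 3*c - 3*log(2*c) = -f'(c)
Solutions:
 f(c) = C1 - 3*c^2/2 + 3*c*log(c) - 3*c + c*log(8)


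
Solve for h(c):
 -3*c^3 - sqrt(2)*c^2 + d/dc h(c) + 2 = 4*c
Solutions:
 h(c) = C1 + 3*c^4/4 + sqrt(2)*c^3/3 + 2*c^2 - 2*c


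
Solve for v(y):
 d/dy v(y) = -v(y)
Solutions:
 v(y) = C1*exp(-y)


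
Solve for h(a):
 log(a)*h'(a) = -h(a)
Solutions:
 h(a) = C1*exp(-li(a))


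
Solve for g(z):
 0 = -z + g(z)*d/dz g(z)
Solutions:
 g(z) = -sqrt(C1 + z^2)
 g(z) = sqrt(C1 + z^2)


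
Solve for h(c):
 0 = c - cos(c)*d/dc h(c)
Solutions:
 h(c) = C1 + Integral(c/cos(c), c)


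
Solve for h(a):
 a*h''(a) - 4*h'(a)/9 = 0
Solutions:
 h(a) = C1 + C2*a^(13/9)


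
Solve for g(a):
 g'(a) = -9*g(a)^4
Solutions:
 g(a) = (-3^(2/3) - 3*3^(1/6)*I)*(1/(C1 + 9*a))^(1/3)/6
 g(a) = (-3^(2/3) + 3*3^(1/6)*I)*(1/(C1 + 9*a))^(1/3)/6
 g(a) = (1/(C1 + 27*a))^(1/3)


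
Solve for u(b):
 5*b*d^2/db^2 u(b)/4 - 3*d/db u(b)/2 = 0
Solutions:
 u(b) = C1 + C2*b^(11/5)


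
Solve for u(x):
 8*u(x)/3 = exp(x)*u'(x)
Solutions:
 u(x) = C1*exp(-8*exp(-x)/3)


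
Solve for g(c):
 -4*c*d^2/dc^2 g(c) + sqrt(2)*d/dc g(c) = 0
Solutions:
 g(c) = C1 + C2*c^(sqrt(2)/4 + 1)


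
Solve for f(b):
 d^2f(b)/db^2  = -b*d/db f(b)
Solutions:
 f(b) = C1 + C2*erf(sqrt(2)*b/2)


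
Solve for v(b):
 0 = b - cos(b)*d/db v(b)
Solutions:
 v(b) = C1 + Integral(b/cos(b), b)


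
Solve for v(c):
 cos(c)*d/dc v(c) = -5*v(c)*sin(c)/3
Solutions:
 v(c) = C1*cos(c)^(5/3)


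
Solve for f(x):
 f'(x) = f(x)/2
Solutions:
 f(x) = C1*exp(x/2)


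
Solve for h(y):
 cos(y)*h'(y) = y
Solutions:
 h(y) = C1 + Integral(y/cos(y), y)


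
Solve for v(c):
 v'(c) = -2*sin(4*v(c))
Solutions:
 v(c) = -acos((-C1 - exp(16*c))/(C1 - exp(16*c)))/4 + pi/2
 v(c) = acos((-C1 - exp(16*c))/(C1 - exp(16*c)))/4


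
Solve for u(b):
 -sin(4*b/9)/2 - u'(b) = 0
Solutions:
 u(b) = C1 + 9*cos(4*b/9)/8


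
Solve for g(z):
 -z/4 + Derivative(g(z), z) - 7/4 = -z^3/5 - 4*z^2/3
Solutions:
 g(z) = C1 - z^4/20 - 4*z^3/9 + z^2/8 + 7*z/4


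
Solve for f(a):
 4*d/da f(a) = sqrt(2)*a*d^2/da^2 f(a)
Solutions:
 f(a) = C1 + C2*a^(1 + 2*sqrt(2))


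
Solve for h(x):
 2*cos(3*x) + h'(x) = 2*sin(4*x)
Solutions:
 h(x) = C1 - 2*sin(3*x)/3 - cos(4*x)/2


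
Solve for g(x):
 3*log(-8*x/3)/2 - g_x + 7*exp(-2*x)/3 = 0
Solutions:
 g(x) = C1 + 3*x*log(-x)/2 + 3*x*(-log(3) - 1 + 3*log(2))/2 - 7*exp(-2*x)/6


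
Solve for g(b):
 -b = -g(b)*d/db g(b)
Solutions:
 g(b) = -sqrt(C1 + b^2)
 g(b) = sqrt(C1 + b^2)


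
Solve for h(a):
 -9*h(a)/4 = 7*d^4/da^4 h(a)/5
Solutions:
 h(a) = (C1*sin(sqrt(3)*5^(1/4)*7^(3/4)*a/14) + C2*cos(sqrt(3)*5^(1/4)*7^(3/4)*a/14))*exp(-sqrt(3)*5^(1/4)*7^(3/4)*a/14) + (C3*sin(sqrt(3)*5^(1/4)*7^(3/4)*a/14) + C4*cos(sqrt(3)*5^(1/4)*7^(3/4)*a/14))*exp(sqrt(3)*5^(1/4)*7^(3/4)*a/14)


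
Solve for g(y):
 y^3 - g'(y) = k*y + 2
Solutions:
 g(y) = C1 - k*y^2/2 + y^4/4 - 2*y


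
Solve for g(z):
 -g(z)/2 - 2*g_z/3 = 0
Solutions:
 g(z) = C1*exp(-3*z/4)


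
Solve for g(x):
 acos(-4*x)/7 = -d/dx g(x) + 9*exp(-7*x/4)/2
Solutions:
 g(x) = C1 - x*acos(-4*x)/7 - sqrt(1 - 16*x^2)/28 - 18*exp(-7*x/4)/7


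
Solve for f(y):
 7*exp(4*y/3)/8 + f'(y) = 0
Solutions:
 f(y) = C1 - 21*exp(4*y/3)/32


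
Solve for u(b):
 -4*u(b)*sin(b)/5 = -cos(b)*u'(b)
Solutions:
 u(b) = C1/cos(b)^(4/5)


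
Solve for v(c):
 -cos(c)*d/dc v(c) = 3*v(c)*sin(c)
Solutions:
 v(c) = C1*cos(c)^3


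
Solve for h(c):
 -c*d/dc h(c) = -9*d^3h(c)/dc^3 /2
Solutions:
 h(c) = C1 + Integral(C2*airyai(6^(1/3)*c/3) + C3*airybi(6^(1/3)*c/3), c)


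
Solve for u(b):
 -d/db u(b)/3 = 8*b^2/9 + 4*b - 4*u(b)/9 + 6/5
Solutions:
 u(b) = C1*exp(4*b/3) + 2*b^2 + 12*b + 117/10


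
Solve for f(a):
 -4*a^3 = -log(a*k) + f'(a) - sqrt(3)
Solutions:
 f(a) = C1 - a^4 + a*log(a*k) + a*(-1 + sqrt(3))


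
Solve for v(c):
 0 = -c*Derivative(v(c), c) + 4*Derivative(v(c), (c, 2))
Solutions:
 v(c) = C1 + C2*erfi(sqrt(2)*c/4)


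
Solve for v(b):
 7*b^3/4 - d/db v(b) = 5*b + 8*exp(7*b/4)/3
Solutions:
 v(b) = C1 + 7*b^4/16 - 5*b^2/2 - 32*exp(7*b/4)/21


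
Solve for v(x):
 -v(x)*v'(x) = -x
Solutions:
 v(x) = -sqrt(C1 + x^2)
 v(x) = sqrt(C1 + x^2)


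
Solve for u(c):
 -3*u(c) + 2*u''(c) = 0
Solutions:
 u(c) = C1*exp(-sqrt(6)*c/2) + C2*exp(sqrt(6)*c/2)


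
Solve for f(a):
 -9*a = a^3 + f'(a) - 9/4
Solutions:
 f(a) = C1 - a^4/4 - 9*a^2/2 + 9*a/4


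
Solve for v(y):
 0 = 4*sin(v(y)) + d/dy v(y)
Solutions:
 v(y) = -acos((-C1 - exp(8*y))/(C1 - exp(8*y))) + 2*pi
 v(y) = acos((-C1 - exp(8*y))/(C1 - exp(8*y)))


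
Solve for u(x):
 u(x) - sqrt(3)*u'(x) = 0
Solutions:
 u(x) = C1*exp(sqrt(3)*x/3)


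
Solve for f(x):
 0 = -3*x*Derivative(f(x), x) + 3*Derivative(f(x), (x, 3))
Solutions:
 f(x) = C1 + Integral(C2*airyai(x) + C3*airybi(x), x)


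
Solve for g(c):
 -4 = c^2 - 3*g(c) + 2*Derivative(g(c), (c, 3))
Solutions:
 g(c) = C3*exp(2^(2/3)*3^(1/3)*c/2) + c^2/3 + (C1*sin(2^(2/3)*3^(5/6)*c/4) + C2*cos(2^(2/3)*3^(5/6)*c/4))*exp(-2^(2/3)*3^(1/3)*c/4) + 4/3


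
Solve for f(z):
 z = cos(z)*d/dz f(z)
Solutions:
 f(z) = C1 + Integral(z/cos(z), z)


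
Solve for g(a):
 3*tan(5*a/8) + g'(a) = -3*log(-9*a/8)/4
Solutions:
 g(a) = C1 - 3*a*log(-a)/4 - 3*a*log(3)/2 + 3*a/4 + 9*a*log(2)/4 + 24*log(cos(5*a/8))/5


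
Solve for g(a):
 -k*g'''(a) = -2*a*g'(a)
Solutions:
 g(a) = C1 + Integral(C2*airyai(2^(1/3)*a*(1/k)^(1/3)) + C3*airybi(2^(1/3)*a*(1/k)^(1/3)), a)


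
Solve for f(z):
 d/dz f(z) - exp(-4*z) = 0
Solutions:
 f(z) = C1 - exp(-4*z)/4


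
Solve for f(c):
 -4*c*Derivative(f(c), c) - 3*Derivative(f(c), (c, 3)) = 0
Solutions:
 f(c) = C1 + Integral(C2*airyai(-6^(2/3)*c/3) + C3*airybi(-6^(2/3)*c/3), c)


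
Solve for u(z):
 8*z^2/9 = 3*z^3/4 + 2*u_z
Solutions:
 u(z) = C1 - 3*z^4/32 + 4*z^3/27


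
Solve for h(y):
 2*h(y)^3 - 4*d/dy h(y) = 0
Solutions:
 h(y) = -sqrt(-1/(C1 + y))
 h(y) = sqrt(-1/(C1 + y))


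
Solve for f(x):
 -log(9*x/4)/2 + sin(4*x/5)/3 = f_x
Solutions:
 f(x) = C1 - x*log(x)/2 - x*log(3) + x/2 + x*log(2) - 5*cos(4*x/5)/12


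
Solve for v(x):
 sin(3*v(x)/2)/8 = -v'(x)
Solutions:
 x/8 + log(cos(3*v(x)/2) - 1)/3 - log(cos(3*v(x)/2) + 1)/3 = C1


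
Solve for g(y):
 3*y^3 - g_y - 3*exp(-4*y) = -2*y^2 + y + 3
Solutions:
 g(y) = C1 + 3*y^4/4 + 2*y^3/3 - y^2/2 - 3*y + 3*exp(-4*y)/4


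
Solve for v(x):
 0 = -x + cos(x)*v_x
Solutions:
 v(x) = C1 + Integral(x/cos(x), x)


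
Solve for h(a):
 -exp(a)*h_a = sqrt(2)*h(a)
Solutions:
 h(a) = C1*exp(sqrt(2)*exp(-a))


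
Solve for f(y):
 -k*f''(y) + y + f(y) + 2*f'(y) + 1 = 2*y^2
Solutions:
 f(y) = C1*exp(y*(1 - sqrt(k + 1))/k) + C2*exp(y*(sqrt(k + 1) + 1)/k) + 4*k + 2*y^2 - 9*y + 17


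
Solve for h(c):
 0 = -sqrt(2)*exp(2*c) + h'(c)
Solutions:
 h(c) = C1 + sqrt(2)*exp(2*c)/2


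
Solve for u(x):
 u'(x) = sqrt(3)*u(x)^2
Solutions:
 u(x) = -1/(C1 + sqrt(3)*x)


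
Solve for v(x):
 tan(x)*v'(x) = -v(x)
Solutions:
 v(x) = C1/sin(x)


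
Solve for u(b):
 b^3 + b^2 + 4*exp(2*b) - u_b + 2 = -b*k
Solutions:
 u(b) = C1 + b^4/4 + b^3/3 + b^2*k/2 + 2*b + 2*exp(2*b)


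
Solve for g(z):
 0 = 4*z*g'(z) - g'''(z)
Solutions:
 g(z) = C1 + Integral(C2*airyai(2^(2/3)*z) + C3*airybi(2^(2/3)*z), z)


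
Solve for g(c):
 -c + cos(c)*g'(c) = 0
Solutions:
 g(c) = C1 + Integral(c/cos(c), c)


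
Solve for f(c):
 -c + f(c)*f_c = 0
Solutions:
 f(c) = -sqrt(C1 + c^2)
 f(c) = sqrt(C1 + c^2)


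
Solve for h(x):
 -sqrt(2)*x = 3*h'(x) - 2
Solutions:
 h(x) = C1 - sqrt(2)*x^2/6 + 2*x/3


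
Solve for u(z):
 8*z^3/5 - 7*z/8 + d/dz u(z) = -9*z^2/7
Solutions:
 u(z) = C1 - 2*z^4/5 - 3*z^3/7 + 7*z^2/16


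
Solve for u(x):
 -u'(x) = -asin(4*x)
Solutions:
 u(x) = C1 + x*asin(4*x) + sqrt(1 - 16*x^2)/4


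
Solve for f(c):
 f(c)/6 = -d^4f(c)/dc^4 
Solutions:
 f(c) = (C1*sin(2^(1/4)*3^(3/4)*c/6) + C2*cos(2^(1/4)*3^(3/4)*c/6))*exp(-2^(1/4)*3^(3/4)*c/6) + (C3*sin(2^(1/4)*3^(3/4)*c/6) + C4*cos(2^(1/4)*3^(3/4)*c/6))*exp(2^(1/4)*3^(3/4)*c/6)


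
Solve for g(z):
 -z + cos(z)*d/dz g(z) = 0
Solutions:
 g(z) = C1 + Integral(z/cos(z), z)


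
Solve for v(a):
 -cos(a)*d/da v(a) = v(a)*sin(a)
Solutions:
 v(a) = C1*cos(a)


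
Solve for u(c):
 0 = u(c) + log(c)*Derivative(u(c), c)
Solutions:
 u(c) = C1*exp(-li(c))


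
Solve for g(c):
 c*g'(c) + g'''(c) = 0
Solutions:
 g(c) = C1 + Integral(C2*airyai(-c) + C3*airybi(-c), c)


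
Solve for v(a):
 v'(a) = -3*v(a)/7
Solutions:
 v(a) = C1*exp(-3*a/7)


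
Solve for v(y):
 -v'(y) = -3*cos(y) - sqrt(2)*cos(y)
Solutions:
 v(y) = C1 + sqrt(2)*sin(y) + 3*sin(y)


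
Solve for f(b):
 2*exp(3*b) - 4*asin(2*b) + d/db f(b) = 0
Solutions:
 f(b) = C1 + 4*b*asin(2*b) + 2*sqrt(1 - 4*b^2) - 2*exp(3*b)/3


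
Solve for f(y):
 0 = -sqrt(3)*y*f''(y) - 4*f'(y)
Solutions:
 f(y) = C1 + C2*y^(1 - 4*sqrt(3)/3)


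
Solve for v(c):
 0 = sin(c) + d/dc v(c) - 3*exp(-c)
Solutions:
 v(c) = C1 + cos(c) - 3*exp(-c)


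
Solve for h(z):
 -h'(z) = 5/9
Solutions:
 h(z) = C1 - 5*z/9


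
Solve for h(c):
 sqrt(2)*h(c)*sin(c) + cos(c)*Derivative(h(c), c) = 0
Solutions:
 h(c) = C1*cos(c)^(sqrt(2))


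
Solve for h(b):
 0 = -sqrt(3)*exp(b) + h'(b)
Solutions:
 h(b) = C1 + sqrt(3)*exp(b)


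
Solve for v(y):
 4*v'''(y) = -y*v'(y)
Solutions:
 v(y) = C1 + Integral(C2*airyai(-2^(1/3)*y/2) + C3*airybi(-2^(1/3)*y/2), y)


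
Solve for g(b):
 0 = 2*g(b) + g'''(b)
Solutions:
 g(b) = C3*exp(-2^(1/3)*b) + (C1*sin(2^(1/3)*sqrt(3)*b/2) + C2*cos(2^(1/3)*sqrt(3)*b/2))*exp(2^(1/3)*b/2)


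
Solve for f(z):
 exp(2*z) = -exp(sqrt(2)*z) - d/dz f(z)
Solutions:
 f(z) = C1 - exp(2*z)/2 - sqrt(2)*exp(sqrt(2)*z)/2


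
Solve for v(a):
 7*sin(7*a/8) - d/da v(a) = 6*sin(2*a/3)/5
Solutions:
 v(a) = C1 + 9*cos(2*a/3)/5 - 8*cos(7*a/8)


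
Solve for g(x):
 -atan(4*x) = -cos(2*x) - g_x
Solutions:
 g(x) = C1 + x*atan(4*x) - log(16*x^2 + 1)/8 - sin(2*x)/2


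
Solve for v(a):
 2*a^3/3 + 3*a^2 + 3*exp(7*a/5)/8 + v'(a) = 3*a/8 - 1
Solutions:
 v(a) = C1 - a^4/6 - a^3 + 3*a^2/16 - a - 15*exp(7*a/5)/56


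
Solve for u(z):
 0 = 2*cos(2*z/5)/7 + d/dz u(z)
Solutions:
 u(z) = C1 - 5*sin(2*z/5)/7


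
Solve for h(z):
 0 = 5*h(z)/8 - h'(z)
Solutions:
 h(z) = C1*exp(5*z/8)


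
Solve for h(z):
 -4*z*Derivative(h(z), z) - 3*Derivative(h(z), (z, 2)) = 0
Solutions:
 h(z) = C1 + C2*erf(sqrt(6)*z/3)


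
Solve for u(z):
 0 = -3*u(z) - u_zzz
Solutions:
 u(z) = C3*exp(-3^(1/3)*z) + (C1*sin(3^(5/6)*z/2) + C2*cos(3^(5/6)*z/2))*exp(3^(1/3)*z/2)


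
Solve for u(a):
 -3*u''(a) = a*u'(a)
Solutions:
 u(a) = C1 + C2*erf(sqrt(6)*a/6)


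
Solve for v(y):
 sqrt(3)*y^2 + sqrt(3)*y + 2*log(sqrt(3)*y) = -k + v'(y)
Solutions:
 v(y) = C1 + k*y + sqrt(3)*y^3/3 + sqrt(3)*y^2/2 + 2*y*log(y) - 2*y + y*log(3)


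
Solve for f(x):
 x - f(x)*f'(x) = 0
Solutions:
 f(x) = -sqrt(C1 + x^2)
 f(x) = sqrt(C1 + x^2)


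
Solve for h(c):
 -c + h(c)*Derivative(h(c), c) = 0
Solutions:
 h(c) = -sqrt(C1 + c^2)
 h(c) = sqrt(C1 + c^2)


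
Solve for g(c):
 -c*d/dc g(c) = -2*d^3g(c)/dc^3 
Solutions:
 g(c) = C1 + Integral(C2*airyai(2^(2/3)*c/2) + C3*airybi(2^(2/3)*c/2), c)


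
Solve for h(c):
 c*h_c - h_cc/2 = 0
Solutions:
 h(c) = C1 + C2*erfi(c)


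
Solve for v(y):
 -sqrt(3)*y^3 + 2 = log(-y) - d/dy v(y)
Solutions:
 v(y) = C1 + sqrt(3)*y^4/4 + y*log(-y) - 3*y


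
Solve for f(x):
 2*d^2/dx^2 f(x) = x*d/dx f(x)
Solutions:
 f(x) = C1 + C2*erfi(x/2)


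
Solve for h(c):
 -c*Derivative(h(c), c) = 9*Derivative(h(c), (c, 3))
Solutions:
 h(c) = C1 + Integral(C2*airyai(-3^(1/3)*c/3) + C3*airybi(-3^(1/3)*c/3), c)


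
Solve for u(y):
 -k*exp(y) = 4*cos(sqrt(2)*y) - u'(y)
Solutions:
 u(y) = C1 + k*exp(y) + 2*sqrt(2)*sin(sqrt(2)*y)


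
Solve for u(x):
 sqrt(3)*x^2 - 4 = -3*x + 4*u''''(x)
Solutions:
 u(x) = C1 + C2*x + C3*x^2 + C4*x^3 + sqrt(3)*x^6/1440 + x^5/160 - x^4/24


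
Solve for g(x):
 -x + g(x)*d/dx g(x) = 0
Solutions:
 g(x) = -sqrt(C1 + x^2)
 g(x) = sqrt(C1 + x^2)


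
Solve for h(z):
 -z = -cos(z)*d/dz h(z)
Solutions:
 h(z) = C1 + Integral(z/cos(z), z)


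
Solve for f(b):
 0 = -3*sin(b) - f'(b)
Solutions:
 f(b) = C1 + 3*cos(b)


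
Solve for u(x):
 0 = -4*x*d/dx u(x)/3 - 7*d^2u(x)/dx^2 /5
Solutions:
 u(x) = C1 + C2*erf(sqrt(210)*x/21)


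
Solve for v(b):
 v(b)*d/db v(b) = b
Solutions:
 v(b) = -sqrt(C1 + b^2)
 v(b) = sqrt(C1 + b^2)


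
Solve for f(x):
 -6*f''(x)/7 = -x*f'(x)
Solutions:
 f(x) = C1 + C2*erfi(sqrt(21)*x/6)


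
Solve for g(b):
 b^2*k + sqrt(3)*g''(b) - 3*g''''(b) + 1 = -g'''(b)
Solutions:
 g(b) = C1 + C2*b + C3*exp(b*(1 - sqrt(1 + 12*sqrt(3)))/6) + C4*exp(b*(1 + sqrt(1 + 12*sqrt(3)))/6) - sqrt(3)*b^4*k/36 + b^3*k/9 + b^2*(-k - sqrt(3)*k/9 - sqrt(3)/6)


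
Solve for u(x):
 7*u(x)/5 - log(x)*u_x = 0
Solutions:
 u(x) = C1*exp(7*li(x)/5)


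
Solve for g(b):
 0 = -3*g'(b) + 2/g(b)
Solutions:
 g(b) = -sqrt(C1 + 12*b)/3
 g(b) = sqrt(C1 + 12*b)/3


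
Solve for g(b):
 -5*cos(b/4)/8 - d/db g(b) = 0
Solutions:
 g(b) = C1 - 5*sin(b/4)/2


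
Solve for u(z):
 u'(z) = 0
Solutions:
 u(z) = C1


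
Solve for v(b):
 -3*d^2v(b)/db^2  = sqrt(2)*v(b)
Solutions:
 v(b) = C1*sin(2^(1/4)*sqrt(3)*b/3) + C2*cos(2^(1/4)*sqrt(3)*b/3)


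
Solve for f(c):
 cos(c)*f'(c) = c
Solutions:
 f(c) = C1 + Integral(c/cos(c), c)


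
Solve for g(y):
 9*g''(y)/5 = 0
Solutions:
 g(y) = C1 + C2*y


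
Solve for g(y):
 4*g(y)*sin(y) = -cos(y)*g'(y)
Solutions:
 g(y) = C1*cos(y)^4


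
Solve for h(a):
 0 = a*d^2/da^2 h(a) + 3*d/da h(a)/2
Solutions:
 h(a) = C1 + C2/sqrt(a)


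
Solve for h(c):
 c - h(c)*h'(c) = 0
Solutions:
 h(c) = -sqrt(C1 + c^2)
 h(c) = sqrt(C1 + c^2)


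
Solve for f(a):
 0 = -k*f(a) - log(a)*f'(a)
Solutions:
 f(a) = C1*exp(-k*li(a))


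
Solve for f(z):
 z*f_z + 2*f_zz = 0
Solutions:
 f(z) = C1 + C2*erf(z/2)


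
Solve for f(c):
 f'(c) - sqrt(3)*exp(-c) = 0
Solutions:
 f(c) = C1 - sqrt(3)*exp(-c)


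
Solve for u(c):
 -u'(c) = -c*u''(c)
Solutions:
 u(c) = C1 + C2*c^2


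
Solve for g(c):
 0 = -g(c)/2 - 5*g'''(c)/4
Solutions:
 g(c) = C3*exp(-2^(1/3)*5^(2/3)*c/5) + (C1*sin(2^(1/3)*sqrt(3)*5^(2/3)*c/10) + C2*cos(2^(1/3)*sqrt(3)*5^(2/3)*c/10))*exp(2^(1/3)*5^(2/3)*c/10)


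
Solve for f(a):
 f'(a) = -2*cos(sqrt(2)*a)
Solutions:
 f(a) = C1 - sqrt(2)*sin(sqrt(2)*a)


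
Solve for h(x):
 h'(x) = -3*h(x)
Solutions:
 h(x) = C1*exp(-3*x)


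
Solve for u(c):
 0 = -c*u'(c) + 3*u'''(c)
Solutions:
 u(c) = C1 + Integral(C2*airyai(3^(2/3)*c/3) + C3*airybi(3^(2/3)*c/3), c)


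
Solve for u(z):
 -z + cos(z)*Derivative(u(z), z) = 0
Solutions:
 u(z) = C1 + Integral(z/cos(z), z)


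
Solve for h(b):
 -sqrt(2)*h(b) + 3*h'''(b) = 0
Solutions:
 h(b) = C3*exp(2^(1/6)*3^(2/3)*b/3) + (C1*sin(6^(1/6)*b/2) + C2*cos(6^(1/6)*b/2))*exp(-2^(1/6)*3^(2/3)*b/6)


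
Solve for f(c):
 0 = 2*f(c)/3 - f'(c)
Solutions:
 f(c) = C1*exp(2*c/3)


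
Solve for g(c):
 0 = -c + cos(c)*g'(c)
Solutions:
 g(c) = C1 + Integral(c/cos(c), c)


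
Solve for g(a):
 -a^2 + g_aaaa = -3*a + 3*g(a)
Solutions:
 g(a) = C1*exp(-3^(1/4)*a) + C2*exp(3^(1/4)*a) + C3*sin(3^(1/4)*a) + C4*cos(3^(1/4)*a) - a^2/3 + a


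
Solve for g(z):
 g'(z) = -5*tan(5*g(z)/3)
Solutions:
 g(z) = -3*asin(C1*exp(-25*z/3))/5 + 3*pi/5
 g(z) = 3*asin(C1*exp(-25*z/3))/5


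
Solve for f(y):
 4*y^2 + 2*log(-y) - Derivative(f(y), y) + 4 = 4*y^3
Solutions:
 f(y) = C1 - y^4 + 4*y^3/3 + 2*y*log(-y) + 2*y


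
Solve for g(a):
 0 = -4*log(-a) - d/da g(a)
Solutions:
 g(a) = C1 - 4*a*log(-a) + 4*a


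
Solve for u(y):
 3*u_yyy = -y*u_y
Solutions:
 u(y) = C1 + Integral(C2*airyai(-3^(2/3)*y/3) + C3*airybi(-3^(2/3)*y/3), y)


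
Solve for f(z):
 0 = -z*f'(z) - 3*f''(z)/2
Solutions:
 f(z) = C1 + C2*erf(sqrt(3)*z/3)


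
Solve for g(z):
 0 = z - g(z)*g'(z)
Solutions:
 g(z) = -sqrt(C1 + z^2)
 g(z) = sqrt(C1 + z^2)


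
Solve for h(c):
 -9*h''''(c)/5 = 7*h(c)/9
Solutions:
 h(c) = (C1*sin(sqrt(2)*35^(1/4)*c/6) + C2*cos(sqrt(2)*35^(1/4)*c/6))*exp(-sqrt(2)*35^(1/4)*c/6) + (C3*sin(sqrt(2)*35^(1/4)*c/6) + C4*cos(sqrt(2)*35^(1/4)*c/6))*exp(sqrt(2)*35^(1/4)*c/6)


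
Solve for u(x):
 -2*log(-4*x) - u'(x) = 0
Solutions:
 u(x) = C1 - 2*x*log(-x) + 2*x*(1 - 2*log(2))


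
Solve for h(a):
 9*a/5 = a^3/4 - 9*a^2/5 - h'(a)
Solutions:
 h(a) = C1 + a^4/16 - 3*a^3/5 - 9*a^2/10


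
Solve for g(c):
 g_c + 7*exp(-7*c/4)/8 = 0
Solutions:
 g(c) = C1 + exp(-7*c/4)/2


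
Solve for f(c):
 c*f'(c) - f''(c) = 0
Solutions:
 f(c) = C1 + C2*erfi(sqrt(2)*c/2)


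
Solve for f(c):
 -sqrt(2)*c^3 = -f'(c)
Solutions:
 f(c) = C1 + sqrt(2)*c^4/4


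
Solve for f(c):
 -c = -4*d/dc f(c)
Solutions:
 f(c) = C1 + c^2/8


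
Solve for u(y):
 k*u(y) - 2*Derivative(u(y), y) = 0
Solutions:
 u(y) = C1*exp(k*y/2)


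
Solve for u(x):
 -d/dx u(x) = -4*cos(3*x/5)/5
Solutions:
 u(x) = C1 + 4*sin(3*x/5)/3


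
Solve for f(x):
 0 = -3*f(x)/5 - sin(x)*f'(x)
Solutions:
 f(x) = C1*(cos(x) + 1)^(3/10)/(cos(x) - 1)^(3/10)


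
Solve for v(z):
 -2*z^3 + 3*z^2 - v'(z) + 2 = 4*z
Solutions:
 v(z) = C1 - z^4/2 + z^3 - 2*z^2 + 2*z


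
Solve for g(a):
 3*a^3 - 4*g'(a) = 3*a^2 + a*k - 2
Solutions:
 g(a) = C1 + 3*a^4/16 - a^3/4 - a^2*k/8 + a/2


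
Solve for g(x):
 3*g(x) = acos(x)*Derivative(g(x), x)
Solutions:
 g(x) = C1*exp(3*Integral(1/acos(x), x))


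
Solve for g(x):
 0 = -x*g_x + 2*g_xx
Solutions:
 g(x) = C1 + C2*erfi(x/2)


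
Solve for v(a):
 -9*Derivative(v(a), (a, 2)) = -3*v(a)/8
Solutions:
 v(a) = C1*exp(-sqrt(6)*a/12) + C2*exp(sqrt(6)*a/12)


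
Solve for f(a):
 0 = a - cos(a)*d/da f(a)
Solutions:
 f(a) = C1 + Integral(a/cos(a), a)


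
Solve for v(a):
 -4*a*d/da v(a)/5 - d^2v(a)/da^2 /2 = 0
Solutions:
 v(a) = C1 + C2*erf(2*sqrt(5)*a/5)


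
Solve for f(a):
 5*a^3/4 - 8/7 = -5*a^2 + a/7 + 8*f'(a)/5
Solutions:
 f(a) = C1 + 25*a^4/128 + 25*a^3/24 - 5*a^2/112 - 5*a/7


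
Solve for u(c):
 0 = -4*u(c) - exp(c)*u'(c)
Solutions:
 u(c) = C1*exp(4*exp(-c))


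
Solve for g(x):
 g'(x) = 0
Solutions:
 g(x) = C1


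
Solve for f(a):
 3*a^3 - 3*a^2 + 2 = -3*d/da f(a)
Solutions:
 f(a) = C1 - a^4/4 + a^3/3 - 2*a/3


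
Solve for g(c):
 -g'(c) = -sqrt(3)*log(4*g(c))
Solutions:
 -sqrt(3)*Integral(1/(log(_y) + 2*log(2)), (_y, g(c)))/3 = C1 - c


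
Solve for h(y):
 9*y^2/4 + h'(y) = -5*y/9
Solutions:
 h(y) = C1 - 3*y^3/4 - 5*y^2/18


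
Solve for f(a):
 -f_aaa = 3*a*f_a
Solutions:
 f(a) = C1 + Integral(C2*airyai(-3^(1/3)*a) + C3*airybi(-3^(1/3)*a), a)


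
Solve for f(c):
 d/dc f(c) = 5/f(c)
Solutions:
 f(c) = -sqrt(C1 + 10*c)
 f(c) = sqrt(C1 + 10*c)


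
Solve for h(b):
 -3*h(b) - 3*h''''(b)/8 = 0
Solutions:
 h(b) = (C1*sin(2^(1/4)*b) + C2*cos(2^(1/4)*b))*exp(-2^(1/4)*b) + (C3*sin(2^(1/4)*b) + C4*cos(2^(1/4)*b))*exp(2^(1/4)*b)


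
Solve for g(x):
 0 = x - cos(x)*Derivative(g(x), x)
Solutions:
 g(x) = C1 + Integral(x/cos(x), x)


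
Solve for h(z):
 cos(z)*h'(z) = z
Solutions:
 h(z) = C1 + Integral(z/cos(z), z)


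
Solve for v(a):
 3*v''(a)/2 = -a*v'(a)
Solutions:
 v(a) = C1 + C2*erf(sqrt(3)*a/3)


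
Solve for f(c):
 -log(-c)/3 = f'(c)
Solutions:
 f(c) = C1 - c*log(-c)/3 + c/3


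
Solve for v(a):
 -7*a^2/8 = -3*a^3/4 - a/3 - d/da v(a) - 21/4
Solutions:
 v(a) = C1 - 3*a^4/16 + 7*a^3/24 - a^2/6 - 21*a/4


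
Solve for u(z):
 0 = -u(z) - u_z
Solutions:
 u(z) = C1*exp(-z)


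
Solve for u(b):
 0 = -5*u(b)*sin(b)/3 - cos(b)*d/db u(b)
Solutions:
 u(b) = C1*cos(b)^(5/3)


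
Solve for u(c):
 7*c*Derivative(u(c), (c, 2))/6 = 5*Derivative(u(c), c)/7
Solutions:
 u(c) = C1 + C2*c^(79/49)


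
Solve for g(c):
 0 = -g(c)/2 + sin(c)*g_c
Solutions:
 g(c) = C1*(cos(c) - 1)^(1/4)/(cos(c) + 1)^(1/4)


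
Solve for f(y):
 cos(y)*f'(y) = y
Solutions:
 f(y) = C1 + Integral(y/cos(y), y)


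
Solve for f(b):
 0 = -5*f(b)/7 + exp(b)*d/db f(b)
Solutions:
 f(b) = C1*exp(-5*exp(-b)/7)


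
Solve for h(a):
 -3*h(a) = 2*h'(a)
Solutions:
 h(a) = C1*exp(-3*a/2)


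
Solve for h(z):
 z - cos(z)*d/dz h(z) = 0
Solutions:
 h(z) = C1 + Integral(z/cos(z), z)


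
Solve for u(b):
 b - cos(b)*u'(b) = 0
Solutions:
 u(b) = C1 + Integral(b/cos(b), b)


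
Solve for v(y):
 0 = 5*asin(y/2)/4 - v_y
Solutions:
 v(y) = C1 + 5*y*asin(y/2)/4 + 5*sqrt(4 - y^2)/4


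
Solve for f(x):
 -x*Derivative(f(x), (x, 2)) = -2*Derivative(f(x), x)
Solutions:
 f(x) = C1 + C2*x^3


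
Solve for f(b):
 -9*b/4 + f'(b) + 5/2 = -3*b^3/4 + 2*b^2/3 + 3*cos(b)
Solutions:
 f(b) = C1 - 3*b^4/16 + 2*b^3/9 + 9*b^2/8 - 5*b/2 + 3*sin(b)


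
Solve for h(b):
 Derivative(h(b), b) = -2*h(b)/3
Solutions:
 h(b) = C1*exp(-2*b/3)


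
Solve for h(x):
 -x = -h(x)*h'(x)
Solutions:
 h(x) = -sqrt(C1 + x^2)
 h(x) = sqrt(C1 + x^2)


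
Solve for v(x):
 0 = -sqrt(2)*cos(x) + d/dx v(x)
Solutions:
 v(x) = C1 + sqrt(2)*sin(x)


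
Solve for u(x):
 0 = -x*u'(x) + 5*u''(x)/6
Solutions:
 u(x) = C1 + C2*erfi(sqrt(15)*x/5)


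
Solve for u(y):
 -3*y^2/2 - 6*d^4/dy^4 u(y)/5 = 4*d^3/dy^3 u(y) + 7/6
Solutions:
 u(y) = C1 + C2*y + C3*y^2 + C4*exp(-10*y/3) - y^5/160 + 3*y^4/320 - 431*y^3/7200


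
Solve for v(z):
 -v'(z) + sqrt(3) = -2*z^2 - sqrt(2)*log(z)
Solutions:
 v(z) = C1 + 2*z^3/3 + sqrt(2)*z*log(z) - sqrt(2)*z + sqrt(3)*z


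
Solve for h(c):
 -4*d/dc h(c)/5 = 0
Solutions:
 h(c) = C1


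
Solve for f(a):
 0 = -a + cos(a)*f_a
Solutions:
 f(a) = C1 + Integral(a/cos(a), a)


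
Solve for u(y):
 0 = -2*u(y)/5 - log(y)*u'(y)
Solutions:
 u(y) = C1*exp(-2*li(y)/5)


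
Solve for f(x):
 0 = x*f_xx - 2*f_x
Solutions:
 f(x) = C1 + C2*x^3


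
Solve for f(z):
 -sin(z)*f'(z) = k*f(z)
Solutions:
 f(z) = C1*exp(k*(-log(cos(z) - 1) + log(cos(z) + 1))/2)


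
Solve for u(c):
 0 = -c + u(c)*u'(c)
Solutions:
 u(c) = -sqrt(C1 + c^2)
 u(c) = sqrt(C1 + c^2)


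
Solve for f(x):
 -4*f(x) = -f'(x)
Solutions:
 f(x) = C1*exp(4*x)


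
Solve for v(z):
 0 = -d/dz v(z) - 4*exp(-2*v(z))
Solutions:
 v(z) = log(-sqrt(C1 - 8*z))
 v(z) = log(C1 - 8*z)/2


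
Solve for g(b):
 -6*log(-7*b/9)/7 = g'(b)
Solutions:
 g(b) = C1 - 6*b*log(-b)/7 + 6*b*(-log(7) + 1 + 2*log(3))/7


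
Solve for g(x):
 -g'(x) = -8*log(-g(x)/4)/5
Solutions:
 -5*Integral(1/(log(-_y) - 2*log(2)), (_y, g(x)))/8 = C1 - x


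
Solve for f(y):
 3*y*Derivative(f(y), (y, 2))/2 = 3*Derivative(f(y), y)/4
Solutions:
 f(y) = C1 + C2*y^(3/2)


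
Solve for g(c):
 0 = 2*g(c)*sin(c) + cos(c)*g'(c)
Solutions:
 g(c) = C1*cos(c)^2


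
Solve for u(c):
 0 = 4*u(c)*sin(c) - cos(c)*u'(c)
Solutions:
 u(c) = C1/cos(c)^4


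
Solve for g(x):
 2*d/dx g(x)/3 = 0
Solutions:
 g(x) = C1


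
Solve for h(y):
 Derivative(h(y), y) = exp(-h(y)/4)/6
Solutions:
 h(y) = 4*log(C1 + y/24)


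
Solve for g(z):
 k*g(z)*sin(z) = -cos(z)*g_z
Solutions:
 g(z) = C1*exp(k*log(cos(z)))


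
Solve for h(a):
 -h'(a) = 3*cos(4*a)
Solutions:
 h(a) = C1 - 3*sin(4*a)/4


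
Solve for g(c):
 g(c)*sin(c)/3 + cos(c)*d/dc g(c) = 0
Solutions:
 g(c) = C1*cos(c)^(1/3)


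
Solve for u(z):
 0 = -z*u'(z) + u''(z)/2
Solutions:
 u(z) = C1 + C2*erfi(z)


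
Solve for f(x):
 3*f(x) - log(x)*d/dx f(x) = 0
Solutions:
 f(x) = C1*exp(3*li(x))


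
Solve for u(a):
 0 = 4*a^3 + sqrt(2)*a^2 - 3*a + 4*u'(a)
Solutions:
 u(a) = C1 - a^4/4 - sqrt(2)*a^3/12 + 3*a^2/8


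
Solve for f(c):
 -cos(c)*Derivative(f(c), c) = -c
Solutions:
 f(c) = C1 + Integral(c/cos(c), c)


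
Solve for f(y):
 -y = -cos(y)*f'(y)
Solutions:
 f(y) = C1 + Integral(y/cos(y), y)


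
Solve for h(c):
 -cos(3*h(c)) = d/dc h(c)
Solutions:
 h(c) = -asin((C1 + exp(6*c))/(C1 - exp(6*c)))/3 + pi/3
 h(c) = asin((C1 + exp(6*c))/(C1 - exp(6*c)))/3


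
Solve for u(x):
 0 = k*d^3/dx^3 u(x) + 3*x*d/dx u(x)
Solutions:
 u(x) = C1 + Integral(C2*airyai(3^(1/3)*x*(-1/k)^(1/3)) + C3*airybi(3^(1/3)*x*(-1/k)^(1/3)), x)


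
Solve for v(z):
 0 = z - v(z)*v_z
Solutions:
 v(z) = -sqrt(C1 + z^2)
 v(z) = sqrt(C1 + z^2)


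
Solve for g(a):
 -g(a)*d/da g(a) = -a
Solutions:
 g(a) = -sqrt(C1 + a^2)
 g(a) = sqrt(C1 + a^2)


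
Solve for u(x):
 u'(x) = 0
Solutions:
 u(x) = C1


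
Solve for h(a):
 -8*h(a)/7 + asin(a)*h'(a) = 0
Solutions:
 h(a) = C1*exp(8*Integral(1/asin(a), a)/7)


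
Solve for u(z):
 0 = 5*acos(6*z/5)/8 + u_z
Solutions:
 u(z) = C1 - 5*z*acos(6*z/5)/8 + 5*sqrt(25 - 36*z^2)/48


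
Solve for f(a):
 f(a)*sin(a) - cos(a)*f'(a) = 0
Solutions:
 f(a) = C1/cos(a)


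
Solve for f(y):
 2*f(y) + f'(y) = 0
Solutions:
 f(y) = C1*exp(-2*y)


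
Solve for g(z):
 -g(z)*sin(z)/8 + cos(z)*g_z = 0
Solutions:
 g(z) = C1/cos(z)^(1/8)


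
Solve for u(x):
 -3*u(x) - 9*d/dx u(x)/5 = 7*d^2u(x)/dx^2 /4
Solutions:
 u(x) = (C1*sin(4*sqrt(111)*x/35) + C2*cos(4*sqrt(111)*x/35))*exp(-18*x/35)


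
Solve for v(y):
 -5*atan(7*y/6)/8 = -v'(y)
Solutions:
 v(y) = C1 + 5*y*atan(7*y/6)/8 - 15*log(49*y^2 + 36)/56


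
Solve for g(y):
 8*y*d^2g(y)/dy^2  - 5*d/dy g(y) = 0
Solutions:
 g(y) = C1 + C2*y^(13/8)


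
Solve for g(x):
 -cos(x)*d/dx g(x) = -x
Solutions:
 g(x) = C1 + Integral(x/cos(x), x)


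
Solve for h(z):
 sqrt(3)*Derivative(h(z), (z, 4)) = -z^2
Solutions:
 h(z) = C1 + C2*z + C3*z^2 + C4*z^3 - sqrt(3)*z^6/1080


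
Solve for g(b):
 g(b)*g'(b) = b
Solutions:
 g(b) = -sqrt(C1 + b^2)
 g(b) = sqrt(C1 + b^2)


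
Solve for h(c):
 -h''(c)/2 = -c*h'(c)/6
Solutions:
 h(c) = C1 + C2*erfi(sqrt(6)*c/6)


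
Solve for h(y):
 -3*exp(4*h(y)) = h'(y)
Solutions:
 h(y) = log(-I*(1/(C1 + 12*y))^(1/4))
 h(y) = log(I*(1/(C1 + 12*y))^(1/4))
 h(y) = log(-(1/(C1 + 12*y))^(1/4))
 h(y) = log(1/(C1 + 12*y))/4


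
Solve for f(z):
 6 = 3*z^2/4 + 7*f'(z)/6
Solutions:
 f(z) = C1 - 3*z^3/14 + 36*z/7


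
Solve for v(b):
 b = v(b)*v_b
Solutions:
 v(b) = -sqrt(C1 + b^2)
 v(b) = sqrt(C1 + b^2)


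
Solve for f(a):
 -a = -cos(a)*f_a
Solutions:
 f(a) = C1 + Integral(a/cos(a), a)


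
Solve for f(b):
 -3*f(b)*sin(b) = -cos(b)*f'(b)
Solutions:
 f(b) = C1/cos(b)^3


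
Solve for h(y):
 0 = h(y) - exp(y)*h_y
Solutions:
 h(y) = C1*exp(-exp(-y))


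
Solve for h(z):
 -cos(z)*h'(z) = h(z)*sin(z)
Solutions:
 h(z) = C1*cos(z)


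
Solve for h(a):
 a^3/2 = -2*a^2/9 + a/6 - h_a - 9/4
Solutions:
 h(a) = C1 - a^4/8 - 2*a^3/27 + a^2/12 - 9*a/4


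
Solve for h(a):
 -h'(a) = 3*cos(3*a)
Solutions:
 h(a) = C1 - sin(3*a)


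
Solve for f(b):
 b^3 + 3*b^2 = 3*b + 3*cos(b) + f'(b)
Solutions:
 f(b) = C1 + b^4/4 + b^3 - 3*b^2/2 - 3*sin(b)


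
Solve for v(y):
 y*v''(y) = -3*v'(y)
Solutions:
 v(y) = C1 + C2/y^2


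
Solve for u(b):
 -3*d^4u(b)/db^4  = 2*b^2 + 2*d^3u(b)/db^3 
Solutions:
 u(b) = C1 + C2*b + C3*b^2 + C4*exp(-2*b/3) - b^5/60 + b^4/8 - 3*b^3/4


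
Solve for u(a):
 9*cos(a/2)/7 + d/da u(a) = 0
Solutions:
 u(a) = C1 - 18*sin(a/2)/7


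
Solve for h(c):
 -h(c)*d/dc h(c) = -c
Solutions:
 h(c) = -sqrt(C1 + c^2)
 h(c) = sqrt(C1 + c^2)


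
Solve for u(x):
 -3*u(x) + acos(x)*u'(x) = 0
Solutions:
 u(x) = C1*exp(3*Integral(1/acos(x), x))


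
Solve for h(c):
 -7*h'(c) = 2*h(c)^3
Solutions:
 h(c) = -sqrt(14)*sqrt(-1/(C1 - 2*c))/2
 h(c) = sqrt(14)*sqrt(-1/(C1 - 2*c))/2


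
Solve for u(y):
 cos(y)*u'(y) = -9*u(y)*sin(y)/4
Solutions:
 u(y) = C1*cos(y)^(9/4)


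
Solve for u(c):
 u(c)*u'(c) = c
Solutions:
 u(c) = -sqrt(C1 + c^2)
 u(c) = sqrt(C1 + c^2)


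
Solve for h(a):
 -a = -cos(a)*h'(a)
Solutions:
 h(a) = C1 + Integral(a/cos(a), a)


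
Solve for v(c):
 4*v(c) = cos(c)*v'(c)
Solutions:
 v(c) = C1*(sin(c)^2 + 2*sin(c) + 1)/(sin(c)^2 - 2*sin(c) + 1)


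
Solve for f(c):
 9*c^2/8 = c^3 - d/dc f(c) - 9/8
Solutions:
 f(c) = C1 + c^4/4 - 3*c^3/8 - 9*c/8


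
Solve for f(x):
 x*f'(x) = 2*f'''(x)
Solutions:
 f(x) = C1 + Integral(C2*airyai(2^(2/3)*x/2) + C3*airybi(2^(2/3)*x/2), x)


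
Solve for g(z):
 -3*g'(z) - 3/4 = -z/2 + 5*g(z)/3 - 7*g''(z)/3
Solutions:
 g(z) = C1*exp(z*(9 - sqrt(221))/14) + C2*exp(z*(9 + sqrt(221))/14) + 3*z/10 - 99/100


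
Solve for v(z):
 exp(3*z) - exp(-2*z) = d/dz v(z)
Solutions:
 v(z) = C1 + exp(3*z)/3 + exp(-2*z)/2


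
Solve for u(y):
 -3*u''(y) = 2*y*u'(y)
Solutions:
 u(y) = C1 + C2*erf(sqrt(3)*y/3)


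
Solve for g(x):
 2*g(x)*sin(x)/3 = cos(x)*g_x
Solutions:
 g(x) = C1/cos(x)^(2/3)


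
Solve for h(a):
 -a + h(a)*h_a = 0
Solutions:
 h(a) = -sqrt(C1 + a^2)
 h(a) = sqrt(C1 + a^2)


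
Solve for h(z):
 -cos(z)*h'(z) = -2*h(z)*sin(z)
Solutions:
 h(z) = C1/cos(z)^2


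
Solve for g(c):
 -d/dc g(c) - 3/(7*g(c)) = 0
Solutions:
 g(c) = -sqrt(C1 - 42*c)/7
 g(c) = sqrt(C1 - 42*c)/7


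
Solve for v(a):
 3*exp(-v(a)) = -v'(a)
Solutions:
 v(a) = log(C1 - 3*a)


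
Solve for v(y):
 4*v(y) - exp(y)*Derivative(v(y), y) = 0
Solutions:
 v(y) = C1*exp(-4*exp(-y))


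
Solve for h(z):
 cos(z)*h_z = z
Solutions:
 h(z) = C1 + Integral(z/cos(z), z)


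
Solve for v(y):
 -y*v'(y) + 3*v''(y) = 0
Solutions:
 v(y) = C1 + C2*erfi(sqrt(6)*y/6)


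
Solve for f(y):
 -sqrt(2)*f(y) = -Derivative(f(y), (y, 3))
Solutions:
 f(y) = C3*exp(2^(1/6)*y) + (C1*sin(2^(1/6)*sqrt(3)*y/2) + C2*cos(2^(1/6)*sqrt(3)*y/2))*exp(-2^(1/6)*y/2)


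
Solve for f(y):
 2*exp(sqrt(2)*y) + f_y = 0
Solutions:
 f(y) = C1 - sqrt(2)*exp(sqrt(2)*y)


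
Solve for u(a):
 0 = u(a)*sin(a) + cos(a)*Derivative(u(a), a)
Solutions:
 u(a) = C1*cos(a)


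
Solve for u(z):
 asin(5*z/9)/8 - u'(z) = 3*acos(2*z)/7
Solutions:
 u(z) = C1 - 3*z*acos(2*z)/7 + z*asin(5*z/9)/8 + 3*sqrt(1 - 4*z^2)/14 + sqrt(81 - 25*z^2)/40


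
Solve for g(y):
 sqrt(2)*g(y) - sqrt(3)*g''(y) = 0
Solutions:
 g(y) = C1*exp(-2^(1/4)*3^(3/4)*y/3) + C2*exp(2^(1/4)*3^(3/4)*y/3)


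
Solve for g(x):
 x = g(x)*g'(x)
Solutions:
 g(x) = -sqrt(C1 + x^2)
 g(x) = sqrt(C1 + x^2)


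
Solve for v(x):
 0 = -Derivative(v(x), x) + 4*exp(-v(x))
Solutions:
 v(x) = log(C1 + 4*x)


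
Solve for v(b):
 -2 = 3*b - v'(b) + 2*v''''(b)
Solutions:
 v(b) = C1 + C4*exp(2^(2/3)*b/2) + 3*b^2/2 + 2*b + (C2*sin(2^(2/3)*sqrt(3)*b/4) + C3*cos(2^(2/3)*sqrt(3)*b/4))*exp(-2^(2/3)*b/4)


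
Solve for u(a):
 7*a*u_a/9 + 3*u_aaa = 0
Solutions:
 u(a) = C1 + Integral(C2*airyai(-7^(1/3)*a/3) + C3*airybi(-7^(1/3)*a/3), a)


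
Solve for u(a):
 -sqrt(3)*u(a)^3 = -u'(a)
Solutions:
 u(a) = -sqrt(2)*sqrt(-1/(C1 + sqrt(3)*a))/2
 u(a) = sqrt(2)*sqrt(-1/(C1 + sqrt(3)*a))/2


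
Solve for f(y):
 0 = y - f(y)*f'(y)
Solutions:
 f(y) = -sqrt(C1 + y^2)
 f(y) = sqrt(C1 + y^2)


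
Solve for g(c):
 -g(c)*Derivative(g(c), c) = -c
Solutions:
 g(c) = -sqrt(C1 + c^2)
 g(c) = sqrt(C1 + c^2)


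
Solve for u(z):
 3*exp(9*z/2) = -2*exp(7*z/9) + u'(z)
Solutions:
 u(z) = C1 + 18*exp(7*z/9)/7 + 2*exp(9*z/2)/3


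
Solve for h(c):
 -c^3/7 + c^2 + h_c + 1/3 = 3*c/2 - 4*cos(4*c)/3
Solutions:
 h(c) = C1 + c^4/28 - c^3/3 + 3*c^2/4 - c/3 - sin(4*c)/3


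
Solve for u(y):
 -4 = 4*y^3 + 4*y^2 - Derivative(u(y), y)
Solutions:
 u(y) = C1 + y^4 + 4*y^3/3 + 4*y


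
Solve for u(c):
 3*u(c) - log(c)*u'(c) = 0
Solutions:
 u(c) = C1*exp(3*li(c))


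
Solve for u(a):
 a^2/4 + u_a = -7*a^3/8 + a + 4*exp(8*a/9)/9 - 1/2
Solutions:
 u(a) = C1 - 7*a^4/32 - a^3/12 + a^2/2 - a/2 + exp(8*a/9)/2


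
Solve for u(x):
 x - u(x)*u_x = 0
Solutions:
 u(x) = -sqrt(C1 + x^2)
 u(x) = sqrt(C1 + x^2)


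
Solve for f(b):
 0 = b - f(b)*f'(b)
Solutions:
 f(b) = -sqrt(C1 + b^2)
 f(b) = sqrt(C1 + b^2)


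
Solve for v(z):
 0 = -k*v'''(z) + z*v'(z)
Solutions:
 v(z) = C1 + Integral(C2*airyai(z*(1/k)^(1/3)) + C3*airybi(z*(1/k)^(1/3)), z)


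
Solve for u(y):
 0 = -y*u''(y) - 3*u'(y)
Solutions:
 u(y) = C1 + C2/y^2


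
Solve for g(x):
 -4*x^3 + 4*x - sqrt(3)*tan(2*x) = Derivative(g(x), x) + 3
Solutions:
 g(x) = C1 - x^4 + 2*x^2 - 3*x + sqrt(3)*log(cos(2*x))/2


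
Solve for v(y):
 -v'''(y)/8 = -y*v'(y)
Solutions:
 v(y) = C1 + Integral(C2*airyai(2*y) + C3*airybi(2*y), y)
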